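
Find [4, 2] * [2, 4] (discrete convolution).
y[0] = 4×2 = 8; y[1] = 4×4 + 2×2 = 20; y[2] = 2×4 = 8

[8, 20, 8]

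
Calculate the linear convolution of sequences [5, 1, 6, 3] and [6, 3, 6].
y[0] = 5×6 = 30; y[1] = 5×3 + 1×6 = 21; y[2] = 5×6 + 1×3 + 6×6 = 69; y[3] = 1×6 + 6×3 + 3×6 = 42; y[4] = 6×6 + 3×3 = 45; y[5] = 3×6 = 18

[30, 21, 69, 42, 45, 18]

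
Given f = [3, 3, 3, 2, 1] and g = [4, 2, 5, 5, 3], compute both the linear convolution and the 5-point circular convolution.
Linear: y_lin[0] = 3×4 = 12; y_lin[1] = 3×2 + 3×4 = 18; y_lin[2] = 3×5 + 3×2 + 3×4 = 33; y_lin[3] = 3×5 + 3×5 + 3×2 + 2×4 = 44; y_lin[4] = 3×3 + 3×5 + 3×5 + 2×2 + 1×4 = 47; y_lin[5] = 3×3 + 3×5 + 2×5 + 1×2 = 36; y_lin[6] = 3×3 + 2×5 + 1×5 = 24; y_lin[7] = 2×3 + 1×5 = 11; y_lin[8] = 1×3 = 3 → [12, 18, 33, 44, 47, 36, 24, 11, 3]. Circular (length 5): y[0] = 3×4 + 3×3 + 3×5 + 2×5 + 1×2 = 48; y[1] = 3×2 + 3×4 + 3×3 + 2×5 + 1×5 = 42; y[2] = 3×5 + 3×2 + 3×4 + 2×3 + 1×5 = 44; y[3] = 3×5 + 3×5 + 3×2 + 2×4 + 1×3 = 47; y[4] = 3×3 + 3×5 + 3×5 + 2×2 + 1×4 = 47 → [48, 42, 44, 47, 47]

Linear: [12, 18, 33, 44, 47, 36, 24, 11, 3], Circular: [48, 42, 44, 47, 47]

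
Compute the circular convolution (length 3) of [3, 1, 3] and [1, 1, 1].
Use y[k] = Σ_j s[j]·t[(k-j) mod 3]. y[0] = 3×1 + 1×1 + 3×1 = 7; y[1] = 3×1 + 1×1 + 3×1 = 7; y[2] = 3×1 + 1×1 + 3×1 = 7. Result: [7, 7, 7]

[7, 7, 7]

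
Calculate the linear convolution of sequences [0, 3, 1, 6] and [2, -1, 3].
y[0] = 0×2 = 0; y[1] = 0×-1 + 3×2 = 6; y[2] = 0×3 + 3×-1 + 1×2 = -1; y[3] = 3×3 + 1×-1 + 6×2 = 20; y[4] = 1×3 + 6×-1 = -3; y[5] = 6×3 = 18

[0, 6, -1, 20, -3, 18]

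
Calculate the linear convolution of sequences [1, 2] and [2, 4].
y[0] = 1×2 = 2; y[1] = 1×4 + 2×2 = 8; y[2] = 2×4 = 8

[2, 8, 8]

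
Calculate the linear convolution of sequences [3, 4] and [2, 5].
y[0] = 3×2 = 6; y[1] = 3×5 + 4×2 = 23; y[2] = 4×5 = 20

[6, 23, 20]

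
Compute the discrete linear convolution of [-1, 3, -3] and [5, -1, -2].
y[0] = -1×5 = -5; y[1] = -1×-1 + 3×5 = 16; y[2] = -1×-2 + 3×-1 + -3×5 = -16; y[3] = 3×-2 + -3×-1 = -3; y[4] = -3×-2 = 6

[-5, 16, -16, -3, 6]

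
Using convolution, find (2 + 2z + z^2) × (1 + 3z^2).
Ascending coefficients: a = [2, 2, 1], b = [1, 0, 3]. c[0] = 2×1 = 2; c[1] = 2×0 + 2×1 = 2; c[2] = 2×3 + 2×0 + 1×1 = 7; c[3] = 2×3 + 1×0 = 6; c[4] = 1×3 = 3. Result coefficients: [2, 2, 7, 6, 3] → 2 + 2z + 7z^2 + 6z^3 + 3z^4

2 + 2z + 7z^2 + 6z^3 + 3z^4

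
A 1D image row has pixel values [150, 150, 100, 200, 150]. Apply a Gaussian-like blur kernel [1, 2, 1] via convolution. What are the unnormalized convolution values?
Convolve image row [150, 150, 100, 200, 150] with kernel [1, 2, 1]: y[0] = 150×1 = 150; y[1] = 150×2 + 150×1 = 450; y[2] = 150×1 + 150×2 + 100×1 = 550; y[3] = 150×1 + 100×2 + 200×1 = 550; y[4] = 100×1 + 200×2 + 150×1 = 650; y[5] = 200×1 + 150×2 = 500; y[6] = 150×1 = 150 → [150, 450, 550, 550, 650, 500, 150]. Normalization factor = sum(kernel) = 4.

[150, 450, 550, 550, 650, 500, 150]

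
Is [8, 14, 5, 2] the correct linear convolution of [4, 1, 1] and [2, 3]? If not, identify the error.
Recompute linear convolution of [4, 1, 1] and [2, 3]: y[0] = 4×2 = 8; y[1] = 4×3 + 1×2 = 14; y[2] = 1×3 + 1×2 = 5; y[3] = 1×3 = 3 → [8, 14, 5, 3]. Compare to given [8, 14, 5, 2]: they differ at index 3: given 2, correct 3, so answer: No

No. Error at index 3: given 2, correct 3.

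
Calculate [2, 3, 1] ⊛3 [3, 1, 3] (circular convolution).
Use y[k] = Σ_j s[j]·t[(k-j) mod 3]. y[0] = 2×3 + 3×3 + 1×1 = 16; y[1] = 2×1 + 3×3 + 1×3 = 14; y[2] = 2×3 + 3×1 + 1×3 = 12. Result: [16, 14, 12]

[16, 14, 12]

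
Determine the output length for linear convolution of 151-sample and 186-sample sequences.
Linear/full convolution length: m + n - 1 = 151 + 186 - 1 = 336

336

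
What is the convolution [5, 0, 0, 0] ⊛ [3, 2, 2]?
y[0] = 5×3 = 15; y[1] = 5×2 + 0×3 = 10; y[2] = 5×2 + 0×2 + 0×3 = 10; y[3] = 0×2 + 0×2 + 0×3 = 0; y[4] = 0×2 + 0×2 = 0; y[5] = 0×2 = 0

[15, 10, 10, 0, 0, 0]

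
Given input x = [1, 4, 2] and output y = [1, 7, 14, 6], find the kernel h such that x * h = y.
Output length 4 = len(x) + len(h) - 1 ⇒ len(h) = 2. Solve h forward using h[k] = (y[k] - Σ_{i≥1} x[i]·h[k-i]) / x[0]: h[0] = y[0] / x[0] = 1 / 1 = 1; h[1] = (y[1] - 4×1) / x[0] = (7 - 4×1) / 1 = 3. So h = [1, 3]. Forward-check [1, 4, 2] * [1, 3]: y[0] = 1×1 = 1; y[1] = 1×3 + 4×1 = 7; y[2] = 4×3 + 2×1 = 14; y[3] = 2×3 = 6 → [1, 7, 14, 6] ✓

[1, 3]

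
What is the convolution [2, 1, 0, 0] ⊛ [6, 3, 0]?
y[0] = 2×6 = 12; y[1] = 2×3 + 1×6 = 12; y[2] = 2×0 + 1×3 + 0×6 = 3; y[3] = 1×0 + 0×3 + 0×6 = 0; y[4] = 0×0 + 0×3 = 0; y[5] = 0×0 = 0

[12, 12, 3, 0, 0, 0]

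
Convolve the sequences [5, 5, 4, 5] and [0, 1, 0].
y[0] = 5×0 = 0; y[1] = 5×1 + 5×0 = 5; y[2] = 5×0 + 5×1 + 4×0 = 5; y[3] = 5×0 + 4×1 + 5×0 = 4; y[4] = 4×0 + 5×1 = 5; y[5] = 5×0 = 0

[0, 5, 5, 4, 5, 0]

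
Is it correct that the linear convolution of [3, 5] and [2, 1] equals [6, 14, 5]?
Recompute linear convolution of [3, 5] and [2, 1]: y[0] = 3×2 = 6; y[1] = 3×1 + 5×2 = 13; y[2] = 5×1 = 5 → [6, 13, 5]. Compare to given [6, 14, 5]: they differ at index 1: given 14, correct 13, so answer: No

No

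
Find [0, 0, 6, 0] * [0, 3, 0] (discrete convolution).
y[0] = 0×0 = 0; y[1] = 0×3 + 0×0 = 0; y[2] = 0×0 + 0×3 + 6×0 = 0; y[3] = 0×0 + 6×3 + 0×0 = 18; y[4] = 6×0 + 0×3 = 0; y[5] = 0×0 = 0

[0, 0, 0, 18, 0, 0]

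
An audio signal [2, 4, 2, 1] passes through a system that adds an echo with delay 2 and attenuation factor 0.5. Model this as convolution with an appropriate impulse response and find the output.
Direct-path + delayed-attenuated-path model → impulse response h = [1, 0, 0.5] (1 at lag 0, 0.5 at lag 2). Output y[n] = x[n] + 0.5·x[n - 2] (with x[n] = 0 outside 0..3): y[0] = 2 + 0.5×0 = 2; y[1] = 4 + 0.5×0 = 4; y[2] = 2 + 0.5×2 = 3.0; y[3] = 1 + 0.5×4 = 3.0; y[4] = 0 + 0.5×2 = 1.0; y[5] = 0 + 0.5×1 = 0.5. So y = [2, 4, 3.0, 3.0, 1.0, 0.5]

[2, 4, 3.0, 3.0, 1.0, 0.5]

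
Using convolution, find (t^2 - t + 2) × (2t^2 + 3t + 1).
Ascending coefficients: a = [2, -1, 1], b = [1, 3, 2]. c[0] = 2×1 = 2; c[1] = 2×3 + -1×1 = 5; c[2] = 2×2 + -1×3 + 1×1 = 2; c[3] = -1×2 + 1×3 = 1; c[4] = 1×2 = 2. Result coefficients: [2, 5, 2, 1, 2] → 2t^4 + t^3 + 2t^2 + 5t + 2

2t^4 + t^3 + 2t^2 + 5t + 2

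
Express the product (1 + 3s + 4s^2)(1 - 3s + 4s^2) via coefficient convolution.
Ascending coefficients: a = [1, 3, 4], b = [1, -3, 4]. c[0] = 1×1 = 1; c[1] = 1×-3 + 3×1 = 0; c[2] = 1×4 + 3×-3 + 4×1 = -1; c[3] = 3×4 + 4×-3 = 0; c[4] = 4×4 = 16. Result coefficients: [1, 0, -1, 0, 16] → 1 - s^2 + 16s^4

1 - s^2 + 16s^4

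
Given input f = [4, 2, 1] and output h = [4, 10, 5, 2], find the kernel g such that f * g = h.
Output length 4 = len(f) + len(g) - 1 ⇒ len(g) = 2. Solve g forward using g[k] = (h[k] - Σ_{i≥1} f[i]·g[k-i]) / f[0]: g[0] = h[0] / f[0] = 4 / 4 = 1; g[1] = (h[1] - 2×1) / f[0] = (10 - 2×1) / 4 = 2. So g = [1, 2]. Forward-check [4, 2, 1] * [1, 2]: h[0] = 4×1 = 4; h[1] = 4×2 + 2×1 = 10; h[2] = 2×2 + 1×1 = 5; h[3] = 1×2 = 2 → [4, 10, 5, 2] ✓

[1, 2]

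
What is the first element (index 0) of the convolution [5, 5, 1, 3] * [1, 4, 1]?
Use y[k] = Σ_i a[i]·b[k-i] at k=0. y[0] = 5×1 = 5

5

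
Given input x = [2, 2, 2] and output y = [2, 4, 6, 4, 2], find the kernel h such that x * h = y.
Output length 5 = len(x) + len(h) - 1 ⇒ len(h) = 3. Solve h forward using h[k] = (y[k] - Σ_{i≥1} x[i]·h[k-i]) / x[0]: h[0] = y[0] / x[0] = 2 / 2 = 1; h[1] = (y[1] - 2×1) / x[0] = (4 - 2×1) / 2 = 1; h[2] = (y[2] - 2×1 - 2×1) / x[0] = (6 - 2×1 - 2×1) / 2 = 1. So h = [1, 1, 1]. Forward-check [2, 2, 2] * [1, 1, 1]: y[0] = 2×1 = 2; y[1] = 2×1 + 2×1 = 4; y[2] = 2×1 + 2×1 + 2×1 = 6; y[3] = 2×1 + 2×1 = 4; y[4] = 2×1 = 2 → [2, 4, 6, 4, 2] ✓

[1, 1, 1]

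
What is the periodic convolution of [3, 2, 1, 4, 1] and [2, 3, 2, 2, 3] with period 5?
Use y[k] = Σ_j a[j]·b[(k-j) mod 5]. y[0] = 3×2 + 2×3 + 1×2 + 4×2 + 1×3 = 25; y[1] = 3×3 + 2×2 + 1×3 + 4×2 + 1×2 = 26; y[2] = 3×2 + 2×3 + 1×2 + 4×3 + 1×2 = 28; y[3] = 3×2 + 2×2 + 1×3 + 4×2 + 1×3 = 24; y[4] = 3×3 + 2×2 + 1×2 + 4×3 + 1×2 = 29. Result: [25, 26, 28, 24, 29]

[25, 26, 28, 24, 29]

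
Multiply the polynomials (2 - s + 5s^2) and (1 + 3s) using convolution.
Ascending coefficients: a = [2, -1, 5], b = [1, 3]. c[0] = 2×1 = 2; c[1] = 2×3 + -1×1 = 5; c[2] = -1×3 + 5×1 = 2; c[3] = 5×3 = 15. Result coefficients: [2, 5, 2, 15] → 2 + 5s + 2s^2 + 15s^3

2 + 5s + 2s^2 + 15s^3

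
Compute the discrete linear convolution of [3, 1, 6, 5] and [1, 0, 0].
y[0] = 3×1 = 3; y[1] = 3×0 + 1×1 = 1; y[2] = 3×0 + 1×0 + 6×1 = 6; y[3] = 1×0 + 6×0 + 5×1 = 5; y[4] = 6×0 + 5×0 = 0; y[5] = 5×0 = 0

[3, 1, 6, 5, 0, 0]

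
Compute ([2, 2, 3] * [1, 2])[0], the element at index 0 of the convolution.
Use y[k] = Σ_i a[i]·b[k-i] at k=0. y[0] = 2×1 = 2

2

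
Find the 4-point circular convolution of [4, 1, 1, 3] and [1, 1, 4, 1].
Use y[k] = Σ_j s[j]·t[(k-j) mod 4]. y[0] = 4×1 + 1×1 + 1×4 + 3×1 = 12; y[1] = 4×1 + 1×1 + 1×1 + 3×4 = 18; y[2] = 4×4 + 1×1 + 1×1 + 3×1 = 21; y[3] = 4×1 + 1×4 + 1×1 + 3×1 = 12. Result: [12, 18, 21, 12]

[12, 18, 21, 12]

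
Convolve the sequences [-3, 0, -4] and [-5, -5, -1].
y[0] = -3×-5 = 15; y[1] = -3×-5 + 0×-5 = 15; y[2] = -3×-1 + 0×-5 + -4×-5 = 23; y[3] = 0×-1 + -4×-5 = 20; y[4] = -4×-1 = 4

[15, 15, 23, 20, 4]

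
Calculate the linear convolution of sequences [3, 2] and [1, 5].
y[0] = 3×1 = 3; y[1] = 3×5 + 2×1 = 17; y[2] = 2×5 = 10

[3, 17, 10]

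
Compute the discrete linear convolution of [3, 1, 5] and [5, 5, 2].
y[0] = 3×5 = 15; y[1] = 3×5 + 1×5 = 20; y[2] = 3×2 + 1×5 + 5×5 = 36; y[3] = 1×2 + 5×5 = 27; y[4] = 5×2 = 10

[15, 20, 36, 27, 10]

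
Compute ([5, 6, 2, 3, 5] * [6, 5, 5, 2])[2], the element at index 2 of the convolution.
Use y[k] = Σ_i a[i]·b[k-i] at k=2. y[2] = 5×5 + 6×5 + 2×6 = 67

67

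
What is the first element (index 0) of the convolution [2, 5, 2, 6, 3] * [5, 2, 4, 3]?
Use y[k] = Σ_i a[i]·b[k-i] at k=0. y[0] = 2×5 = 10

10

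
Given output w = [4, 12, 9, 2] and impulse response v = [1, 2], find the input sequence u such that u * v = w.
Deconvolve w=[4, 12, 9, 2] by v=[1, 2]. Since v[0]=1, solve forward: u[0] = w[0] / 1 = 4; u[1] = (w[1] - 4×2) / 1 = 4; u[2] = (w[2] - 4×2) / 1 = 1. So u = [4, 4, 1]. Check by forward convolution: w[0] = 4×1 = 4; w[1] = 4×2 + 4×1 = 12; w[2] = 4×2 + 1×1 = 9; w[3] = 1×2 = 2

[4, 4, 1]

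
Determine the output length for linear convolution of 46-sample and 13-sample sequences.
Linear/full convolution length: m + n - 1 = 46 + 13 - 1 = 58

58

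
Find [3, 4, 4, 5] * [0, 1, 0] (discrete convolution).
y[0] = 3×0 = 0; y[1] = 3×1 + 4×0 = 3; y[2] = 3×0 + 4×1 + 4×0 = 4; y[3] = 4×0 + 4×1 + 5×0 = 4; y[4] = 4×0 + 5×1 = 5; y[5] = 5×0 = 0

[0, 3, 4, 4, 5, 0]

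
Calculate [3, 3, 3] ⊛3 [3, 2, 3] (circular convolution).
Use y[k] = Σ_j x[j]·h[(k-j) mod 3]. y[0] = 3×3 + 3×3 + 3×2 = 24; y[1] = 3×2 + 3×3 + 3×3 = 24; y[2] = 3×3 + 3×2 + 3×3 = 24. Result: [24, 24, 24]

[24, 24, 24]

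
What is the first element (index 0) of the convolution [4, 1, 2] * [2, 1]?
Use y[k] = Σ_i a[i]·b[k-i] at k=0. y[0] = 4×2 = 8

8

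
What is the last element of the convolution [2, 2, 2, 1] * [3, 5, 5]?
Use y[k] = Σ_i a[i]·b[k-i] at k=5. y[5] = 1×5 = 5

5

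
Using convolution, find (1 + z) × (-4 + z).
Ascending coefficients: a = [1, 1], b = [-4, 1]. c[0] = 1×-4 = -4; c[1] = 1×1 + 1×-4 = -3; c[2] = 1×1 = 1. Result coefficients: [-4, -3, 1] → -4 - 3z + z^2

-4 - 3z + z^2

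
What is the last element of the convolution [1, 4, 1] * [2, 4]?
Use y[k] = Σ_i a[i]·b[k-i] at k=3. y[3] = 1×4 = 4

4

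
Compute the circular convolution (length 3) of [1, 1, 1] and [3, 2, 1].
Use y[k] = Σ_j x[j]·h[(k-j) mod 3]. y[0] = 1×3 + 1×1 + 1×2 = 6; y[1] = 1×2 + 1×3 + 1×1 = 6; y[2] = 1×1 + 1×2 + 1×3 = 6. Result: [6, 6, 6]

[6, 6, 6]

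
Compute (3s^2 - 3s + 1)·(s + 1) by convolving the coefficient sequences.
Ascending coefficients: a = [1, -3, 3], b = [1, 1]. c[0] = 1×1 = 1; c[1] = 1×1 + -3×1 = -2; c[2] = -3×1 + 3×1 = 0; c[3] = 3×1 = 3. Result coefficients: [1, -2, 0, 3] → 3s^3 - 2s + 1

3s^3 - 2s + 1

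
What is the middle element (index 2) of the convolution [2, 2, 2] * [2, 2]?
Use y[k] = Σ_i a[i]·b[k-i] at k=2. y[2] = 2×2 + 2×2 = 8

8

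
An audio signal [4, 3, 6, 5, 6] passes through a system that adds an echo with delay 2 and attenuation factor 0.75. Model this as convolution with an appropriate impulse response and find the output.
Direct-path + delayed-attenuated-path model → impulse response h = [1, 0, 0.75] (1 at lag 0, 0.75 at lag 2). Output y[n] = x[n] + 0.75·x[n - 2] (with x[n] = 0 outside 0..4): y[0] = 4 + 0.75×0 = 4; y[1] = 3 + 0.75×0 = 3; y[2] = 6 + 0.75×4 = 9.0; y[3] = 5 + 0.75×3 = 7.25; y[4] = 6 + 0.75×6 = 10.5; y[5] = 0 + 0.75×5 = 3.75; y[6] = 0 + 0.75×6 = 4.5. So y = [4, 3, 9.0, 7.25, 10.5, 3.75, 4.5]

[4, 3, 9.0, 7.25, 10.5, 3.75, 4.5]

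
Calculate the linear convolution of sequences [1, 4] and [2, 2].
y[0] = 1×2 = 2; y[1] = 1×2 + 4×2 = 10; y[2] = 4×2 = 8

[2, 10, 8]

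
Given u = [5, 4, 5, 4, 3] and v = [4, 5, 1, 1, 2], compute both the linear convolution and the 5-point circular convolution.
Linear: y_lin[0] = 5×4 = 20; y_lin[1] = 5×5 + 4×4 = 41; y_lin[2] = 5×1 + 4×5 + 5×4 = 45; y_lin[3] = 5×1 + 4×1 + 5×5 + 4×4 = 50; y_lin[4] = 5×2 + 4×1 + 5×1 + 4×5 + 3×4 = 51; y_lin[5] = 4×2 + 5×1 + 4×1 + 3×5 = 32; y_lin[6] = 5×2 + 4×1 + 3×1 = 17; y_lin[7] = 4×2 + 3×1 = 11; y_lin[8] = 3×2 = 6 → [20, 41, 45, 50, 51, 32, 17, 11, 6]. Circular (length 5): y[0] = 5×4 + 4×2 + 5×1 + 4×1 + 3×5 = 52; y[1] = 5×5 + 4×4 + 5×2 + 4×1 + 3×1 = 58; y[2] = 5×1 + 4×5 + 5×4 + 4×2 + 3×1 = 56; y[3] = 5×1 + 4×1 + 5×5 + 4×4 + 3×2 = 56; y[4] = 5×2 + 4×1 + 5×1 + 4×5 + 3×4 = 51 → [52, 58, 56, 56, 51]

Linear: [20, 41, 45, 50, 51, 32, 17, 11, 6], Circular: [52, 58, 56, 56, 51]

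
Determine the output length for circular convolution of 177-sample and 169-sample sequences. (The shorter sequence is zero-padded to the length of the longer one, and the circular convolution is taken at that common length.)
Circular convolution (zero-padding the shorter input) has length max(m, n) = max(177, 169) = 177

177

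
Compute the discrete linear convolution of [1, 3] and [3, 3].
y[0] = 1×3 = 3; y[1] = 1×3 + 3×3 = 12; y[2] = 3×3 = 9

[3, 12, 9]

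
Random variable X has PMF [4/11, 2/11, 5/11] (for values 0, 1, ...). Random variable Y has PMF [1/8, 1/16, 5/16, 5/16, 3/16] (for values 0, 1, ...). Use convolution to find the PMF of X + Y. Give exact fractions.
P(X+Y=k) = Σ_i P(X=i)·P(Y=k-i) — a convolution of [4/11, 2/11, 5/11] and [1/8, 1/16, 5/16, 5/16, 3/16]. P(X+Y=0) = (4/11)×(1/8) = 1/22; P(X+Y=1) = (4/11)×(1/16) + (2/11)×(1/8) = 1/44 + 1/44 = 1/22; P(X+Y=2) = (4/11)×(5/16) + (2/11)×(1/16) + (5/11)×(1/8) = 5/44 + 1/88 + 5/88 = 2/11; P(X+Y=3) = (4/11)×(5/16) + (2/11)×(5/16) + (5/11)×(1/16) = 5/44 + 5/88 + 5/176 = 35/176; P(X+Y=4) = (4/11)×(3/16) + (2/11)×(5/16) + (5/11)×(5/16) = 3/44 + 5/88 + 25/176 = 47/176; P(X+Y=5) = (2/11)×(3/16) + (5/11)×(5/16) = 3/88 + 25/176 = 31/176; P(X+Y=6) = (5/11)×(3/16) = 15/176. PMF: [1/22, 1/22, 2/11, 35/176, 47/176, 31/176, 15/176] (sums to 1 ✓)

[1/22, 1/22, 2/11, 35/176, 47/176, 31/176, 15/176]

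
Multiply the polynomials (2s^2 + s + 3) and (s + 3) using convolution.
Ascending coefficients: a = [3, 1, 2], b = [3, 1]. c[0] = 3×3 = 9; c[1] = 3×1 + 1×3 = 6; c[2] = 1×1 + 2×3 = 7; c[3] = 2×1 = 2. Result coefficients: [9, 6, 7, 2] → 2s^3 + 7s^2 + 6s + 9

2s^3 + 7s^2 + 6s + 9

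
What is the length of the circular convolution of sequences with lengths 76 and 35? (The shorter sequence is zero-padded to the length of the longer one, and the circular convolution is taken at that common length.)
Circular convolution (zero-padding the shorter input) has length max(m, n) = max(76, 35) = 76

76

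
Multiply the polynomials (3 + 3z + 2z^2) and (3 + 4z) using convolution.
Ascending coefficients: a = [3, 3, 2], b = [3, 4]. c[0] = 3×3 = 9; c[1] = 3×4 + 3×3 = 21; c[2] = 3×4 + 2×3 = 18; c[3] = 2×4 = 8. Result coefficients: [9, 21, 18, 8] → 9 + 21z + 18z^2 + 8z^3

9 + 21z + 18z^2 + 8z^3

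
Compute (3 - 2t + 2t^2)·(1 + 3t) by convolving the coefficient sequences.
Ascending coefficients: a = [3, -2, 2], b = [1, 3]. c[0] = 3×1 = 3; c[1] = 3×3 + -2×1 = 7; c[2] = -2×3 + 2×1 = -4; c[3] = 2×3 = 6. Result coefficients: [3, 7, -4, 6] → 3 + 7t - 4t^2 + 6t^3

3 + 7t - 4t^2 + 6t^3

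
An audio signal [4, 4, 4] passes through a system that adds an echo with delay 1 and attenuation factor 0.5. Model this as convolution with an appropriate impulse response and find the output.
Direct-path + delayed-attenuated-path model → impulse response h = [1, 0.5] (1 at lag 0, 0.5 at lag 1). Output y[n] = x[n] + 0.5·x[n - 1] (with x[n] = 0 outside 0..2): y[0] = 4 + 0.5×0 = 4; y[1] = 4 + 0.5×4 = 6.0; y[2] = 4 + 0.5×4 = 6.0; y[3] = 0 + 0.5×4 = 2.0. So y = [4, 6.0, 6.0, 2.0]

[4, 6.0, 6.0, 2.0]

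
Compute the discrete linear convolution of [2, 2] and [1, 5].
y[0] = 2×1 = 2; y[1] = 2×5 + 2×1 = 12; y[2] = 2×5 = 10

[2, 12, 10]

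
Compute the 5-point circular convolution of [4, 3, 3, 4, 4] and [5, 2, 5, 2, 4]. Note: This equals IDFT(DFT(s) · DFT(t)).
Either evaluate y[k] = Σ_j s[j]·t[(k-j) mod 5] directly, or use IDFT(DFT(s) · DFT(t)). y[0] = 4×5 + 3×4 + 3×2 + 4×5 + 4×2 = 66; y[1] = 4×2 + 3×5 + 3×4 + 4×2 + 4×5 = 63; y[2] = 4×5 + 3×2 + 3×5 + 4×4 + 4×2 = 65; y[3] = 4×2 + 3×5 + 3×2 + 4×5 + 4×4 = 65; y[4] = 4×4 + 3×2 + 3×5 + 4×2 + 4×5 = 65. Result: [66, 63, 65, 65, 65]

[66, 63, 65, 65, 65]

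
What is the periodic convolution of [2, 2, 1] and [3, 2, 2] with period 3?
Use y[k] = Σ_j u[j]·v[(k-j) mod 3]. y[0] = 2×3 + 2×2 + 1×2 = 12; y[1] = 2×2 + 2×3 + 1×2 = 12; y[2] = 2×2 + 2×2 + 1×3 = 11. Result: [12, 12, 11]

[12, 12, 11]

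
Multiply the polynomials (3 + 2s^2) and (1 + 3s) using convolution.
Ascending coefficients: a = [3, 0, 2], b = [1, 3]. c[0] = 3×1 = 3; c[1] = 3×3 + 0×1 = 9; c[2] = 0×3 + 2×1 = 2; c[3] = 2×3 = 6. Result coefficients: [3, 9, 2, 6] → 3 + 9s + 2s^2 + 6s^3

3 + 9s + 2s^2 + 6s^3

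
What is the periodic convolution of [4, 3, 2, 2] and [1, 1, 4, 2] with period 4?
Use y[k] = Σ_j a[j]·b[(k-j) mod 4]. y[0] = 4×1 + 3×2 + 2×4 + 2×1 = 20; y[1] = 4×1 + 3×1 + 2×2 + 2×4 = 19; y[2] = 4×4 + 3×1 + 2×1 + 2×2 = 25; y[3] = 4×2 + 3×4 + 2×1 + 2×1 = 24. Result: [20, 19, 25, 24]

[20, 19, 25, 24]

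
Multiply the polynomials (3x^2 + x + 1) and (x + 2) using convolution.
Ascending coefficients: a = [1, 1, 3], b = [2, 1]. c[0] = 1×2 = 2; c[1] = 1×1 + 1×2 = 3; c[2] = 1×1 + 3×2 = 7; c[3] = 3×1 = 3. Result coefficients: [2, 3, 7, 3] → 3x^3 + 7x^2 + 3x + 2

3x^3 + 7x^2 + 3x + 2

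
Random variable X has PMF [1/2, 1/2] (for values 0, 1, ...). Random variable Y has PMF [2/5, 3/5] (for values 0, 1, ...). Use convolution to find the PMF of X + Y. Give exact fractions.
P(X+Y=k) = Σ_i P(X=i)·P(Y=k-i) — a convolution of [1/2, 1/2] and [2/5, 3/5]. P(X+Y=0) = (1/2)×(2/5) = 1/5; P(X+Y=1) = (1/2)×(3/5) + (1/2)×(2/5) = 3/10 + 1/5 = 1/2; P(X+Y=2) = (1/2)×(3/5) = 3/10. PMF: [1/5, 1/2, 3/10] (sums to 1 ✓)

[1/5, 1/2, 3/10]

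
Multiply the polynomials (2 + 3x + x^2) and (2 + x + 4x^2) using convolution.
Ascending coefficients: a = [2, 3, 1], b = [2, 1, 4]. c[0] = 2×2 = 4; c[1] = 2×1 + 3×2 = 8; c[2] = 2×4 + 3×1 + 1×2 = 13; c[3] = 3×4 + 1×1 = 13; c[4] = 1×4 = 4. Result coefficients: [4, 8, 13, 13, 4] → 4 + 8x + 13x^2 + 13x^3 + 4x^4

4 + 8x + 13x^2 + 13x^3 + 4x^4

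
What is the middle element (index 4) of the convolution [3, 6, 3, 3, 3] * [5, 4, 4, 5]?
Use y[k] = Σ_i a[i]·b[k-i] at k=4. y[4] = 6×5 + 3×4 + 3×4 + 3×5 = 69

69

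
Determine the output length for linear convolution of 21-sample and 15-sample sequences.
Linear/full convolution length: m + n - 1 = 21 + 15 - 1 = 35

35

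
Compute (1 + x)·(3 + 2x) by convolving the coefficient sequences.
Ascending coefficients: a = [1, 1], b = [3, 2]. c[0] = 1×3 = 3; c[1] = 1×2 + 1×3 = 5; c[2] = 1×2 = 2. Result coefficients: [3, 5, 2] → 3 + 5x + 2x^2

3 + 5x + 2x^2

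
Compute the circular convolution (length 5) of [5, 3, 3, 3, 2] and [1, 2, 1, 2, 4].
Use y[k] = Σ_j f[j]·g[(k-j) mod 5]. y[0] = 5×1 + 3×4 + 3×2 + 3×1 + 2×2 = 30; y[1] = 5×2 + 3×1 + 3×4 + 3×2 + 2×1 = 33; y[2] = 5×1 + 3×2 + 3×1 + 3×4 + 2×2 = 30; y[3] = 5×2 + 3×1 + 3×2 + 3×1 + 2×4 = 30; y[4] = 5×4 + 3×2 + 3×1 + 3×2 + 2×1 = 37. Result: [30, 33, 30, 30, 37]

[30, 33, 30, 30, 37]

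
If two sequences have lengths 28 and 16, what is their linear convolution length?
Linear/full convolution length: m + n - 1 = 28 + 16 - 1 = 43

43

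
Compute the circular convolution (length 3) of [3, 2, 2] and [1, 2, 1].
Use y[k] = Σ_j s[j]·t[(k-j) mod 3]. y[0] = 3×1 + 2×1 + 2×2 = 9; y[1] = 3×2 + 2×1 + 2×1 = 10; y[2] = 3×1 + 2×2 + 2×1 = 9. Result: [9, 10, 9]

[9, 10, 9]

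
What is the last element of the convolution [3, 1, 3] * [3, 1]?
Use y[k] = Σ_i a[i]·b[k-i] at k=3. y[3] = 3×1 = 3

3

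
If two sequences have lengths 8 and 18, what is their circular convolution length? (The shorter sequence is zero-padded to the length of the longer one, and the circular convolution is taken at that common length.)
Circular convolution (zero-padding the shorter input) has length max(m, n) = max(8, 18) = 18

18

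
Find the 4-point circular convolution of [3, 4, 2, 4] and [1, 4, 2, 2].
Use y[k] = Σ_j s[j]·t[(k-j) mod 4]. y[0] = 3×1 + 4×2 + 2×2 + 4×4 = 31; y[1] = 3×4 + 4×1 + 2×2 + 4×2 = 28; y[2] = 3×2 + 4×4 + 2×1 + 4×2 = 32; y[3] = 3×2 + 4×2 + 2×4 + 4×1 = 26. Result: [31, 28, 32, 26]

[31, 28, 32, 26]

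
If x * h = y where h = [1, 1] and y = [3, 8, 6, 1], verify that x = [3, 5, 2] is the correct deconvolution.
Forward-compute [3, 5, 2] * [1, 1]: y[0] = 3×1 = 3; y[1] = 3×1 + 5×1 = 8; y[2] = 5×1 + 2×1 = 7; y[3] = 2×1 = 2 → [3, 8, 7, 2]. Does not match given y = [3, 8, 6, 1].

Not verified. [3, 5, 2] * [1, 1] = [3, 8, 7, 2], which differs from [3, 8, 6, 1] at index 2.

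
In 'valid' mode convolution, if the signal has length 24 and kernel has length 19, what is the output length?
'Valid' mode counts only positions where the kernel fully overlaps the signal: m - n + 1 = 24 - 19 + 1 = 6

6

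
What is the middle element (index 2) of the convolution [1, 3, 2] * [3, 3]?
Use y[k] = Σ_i a[i]·b[k-i] at k=2. y[2] = 3×3 + 2×3 = 15

15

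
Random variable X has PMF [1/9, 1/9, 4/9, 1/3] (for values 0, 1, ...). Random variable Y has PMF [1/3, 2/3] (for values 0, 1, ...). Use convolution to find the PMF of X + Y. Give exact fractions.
P(X+Y=k) = Σ_i P(X=i)·P(Y=k-i) — a convolution of [1/9, 1/9, 4/9, 1/3] and [1/3, 2/3]. P(X+Y=0) = (1/9)×(1/3) = 1/27; P(X+Y=1) = (1/9)×(2/3) + (1/9)×(1/3) = 2/27 + 1/27 = 1/9; P(X+Y=2) = (1/9)×(2/3) + (4/9)×(1/3) = 2/27 + 4/27 = 2/9; P(X+Y=3) = (4/9)×(2/3) + (1/3)×(1/3) = 8/27 + 1/9 = 11/27; P(X+Y=4) = (1/3)×(2/3) = 2/9. PMF: [1/27, 1/9, 2/9, 11/27, 2/9] (sums to 1 ✓)

[1/27, 1/9, 2/9, 11/27, 2/9]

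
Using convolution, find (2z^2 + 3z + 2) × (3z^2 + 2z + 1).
Ascending coefficients: a = [2, 3, 2], b = [1, 2, 3]. c[0] = 2×1 = 2; c[1] = 2×2 + 3×1 = 7; c[2] = 2×3 + 3×2 + 2×1 = 14; c[3] = 3×3 + 2×2 = 13; c[4] = 2×3 = 6. Result coefficients: [2, 7, 14, 13, 6] → 6z^4 + 13z^3 + 14z^2 + 7z + 2

6z^4 + 13z^3 + 14z^2 + 7z + 2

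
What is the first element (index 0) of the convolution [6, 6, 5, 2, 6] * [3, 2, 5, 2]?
Use y[k] = Σ_i a[i]·b[k-i] at k=0. y[0] = 6×3 = 18

18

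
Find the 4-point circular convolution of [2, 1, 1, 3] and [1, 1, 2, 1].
Use y[k] = Σ_j a[j]·b[(k-j) mod 4]. y[0] = 2×1 + 1×1 + 1×2 + 3×1 = 8; y[1] = 2×1 + 1×1 + 1×1 + 3×2 = 10; y[2] = 2×2 + 1×1 + 1×1 + 3×1 = 9; y[3] = 2×1 + 1×2 + 1×1 + 3×1 = 8. Result: [8, 10, 9, 8]

[8, 10, 9, 8]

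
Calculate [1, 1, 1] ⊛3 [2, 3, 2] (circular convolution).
Use y[k] = Σ_j f[j]·g[(k-j) mod 3]. y[0] = 1×2 + 1×2 + 1×3 = 7; y[1] = 1×3 + 1×2 + 1×2 = 7; y[2] = 1×2 + 1×3 + 1×2 = 7. Result: [7, 7, 7]

[7, 7, 7]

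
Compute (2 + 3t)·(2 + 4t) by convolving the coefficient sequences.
Ascending coefficients: a = [2, 3], b = [2, 4]. c[0] = 2×2 = 4; c[1] = 2×4 + 3×2 = 14; c[2] = 3×4 = 12. Result coefficients: [4, 14, 12] → 4 + 14t + 12t^2

4 + 14t + 12t^2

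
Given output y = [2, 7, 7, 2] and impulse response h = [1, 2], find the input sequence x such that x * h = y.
Deconvolve y=[2, 7, 7, 2] by h=[1, 2]. Since h[0]=1, solve forward: x[0] = y[0] / 1 = 2; x[1] = (y[1] - 2×2) / 1 = 3; x[2] = (y[2] - 3×2) / 1 = 1. So x = [2, 3, 1]. Check by forward convolution: y[0] = 2×1 = 2; y[1] = 2×2 + 3×1 = 7; y[2] = 3×2 + 1×1 = 7; y[3] = 1×2 = 2

[2, 3, 1]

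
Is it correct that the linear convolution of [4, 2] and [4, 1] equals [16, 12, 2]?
Recompute linear convolution of [4, 2] and [4, 1]: y[0] = 4×4 = 16; y[1] = 4×1 + 2×4 = 12; y[2] = 2×1 = 2 → [16, 12, 2]. Given [16, 12, 2] matches, so answer: Yes

Yes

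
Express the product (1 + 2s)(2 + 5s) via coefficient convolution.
Ascending coefficients: a = [1, 2], b = [2, 5]. c[0] = 1×2 = 2; c[1] = 1×5 + 2×2 = 9; c[2] = 2×5 = 10. Result coefficients: [2, 9, 10] → 2 + 9s + 10s^2

2 + 9s + 10s^2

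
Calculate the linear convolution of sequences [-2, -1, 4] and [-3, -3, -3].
y[0] = -2×-3 = 6; y[1] = -2×-3 + -1×-3 = 9; y[2] = -2×-3 + -1×-3 + 4×-3 = -3; y[3] = -1×-3 + 4×-3 = -9; y[4] = 4×-3 = -12

[6, 9, -3, -9, -12]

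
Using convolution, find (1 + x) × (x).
Ascending coefficients: a = [1, 1], b = [0, 1]. c[0] = 1×0 = 0; c[1] = 1×1 + 1×0 = 1; c[2] = 1×1 = 1. Result coefficients: [0, 1, 1] → x + x^2

x + x^2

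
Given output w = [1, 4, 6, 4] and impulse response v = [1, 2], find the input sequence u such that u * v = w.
Deconvolve w=[1, 4, 6, 4] by v=[1, 2]. Since v[0]=1, solve forward: u[0] = w[0] / 1 = 1; u[1] = (w[1] - 1×2) / 1 = 2; u[2] = (w[2] - 2×2) / 1 = 2. So u = [1, 2, 2]. Check by forward convolution: w[0] = 1×1 = 1; w[1] = 1×2 + 2×1 = 4; w[2] = 2×2 + 2×1 = 6; w[3] = 2×2 = 4

[1, 2, 2]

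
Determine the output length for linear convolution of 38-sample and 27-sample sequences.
Linear/full convolution length: m + n - 1 = 38 + 27 - 1 = 64

64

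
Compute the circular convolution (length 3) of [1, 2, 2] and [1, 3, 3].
Use y[k] = Σ_j x[j]·h[(k-j) mod 3]. y[0] = 1×1 + 2×3 + 2×3 = 13; y[1] = 1×3 + 2×1 + 2×3 = 11; y[2] = 1×3 + 2×3 + 2×1 = 11. Result: [13, 11, 11]

[13, 11, 11]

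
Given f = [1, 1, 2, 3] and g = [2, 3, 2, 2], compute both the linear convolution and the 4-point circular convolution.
Linear: y_lin[0] = 1×2 = 2; y_lin[1] = 1×3 + 1×2 = 5; y_lin[2] = 1×2 + 1×3 + 2×2 = 9; y_lin[3] = 1×2 + 1×2 + 2×3 + 3×2 = 16; y_lin[4] = 1×2 + 2×2 + 3×3 = 15; y_lin[5] = 2×2 + 3×2 = 10; y_lin[6] = 3×2 = 6 → [2, 5, 9, 16, 15, 10, 6]. Circular (length 4): y[0] = 1×2 + 1×2 + 2×2 + 3×3 = 17; y[1] = 1×3 + 1×2 + 2×2 + 3×2 = 15; y[2] = 1×2 + 1×3 + 2×2 + 3×2 = 15; y[3] = 1×2 + 1×2 + 2×3 + 3×2 = 16 → [17, 15, 15, 16]

Linear: [2, 5, 9, 16, 15, 10, 6], Circular: [17, 15, 15, 16]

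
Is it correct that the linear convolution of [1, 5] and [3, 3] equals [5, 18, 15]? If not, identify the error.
Recompute linear convolution of [1, 5] and [3, 3]: y[0] = 1×3 = 3; y[1] = 1×3 + 5×3 = 18; y[2] = 5×3 = 15 → [3, 18, 15]. Compare to given [5, 18, 15]: they differ at index 0: given 5, correct 3, so answer: No

No. Error at index 0: given 5, correct 3.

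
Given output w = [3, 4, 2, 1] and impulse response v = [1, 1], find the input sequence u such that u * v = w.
Deconvolve w=[3, 4, 2, 1] by v=[1, 1]. Since v[0]=1, solve forward: u[0] = w[0] / 1 = 3; u[1] = (w[1] - 3×1) / 1 = 1; u[2] = (w[2] - 1×1) / 1 = 1. So u = [3, 1, 1]. Check by forward convolution: w[0] = 3×1 = 3; w[1] = 3×1 + 1×1 = 4; w[2] = 1×1 + 1×1 = 2; w[3] = 1×1 = 1

[3, 1, 1]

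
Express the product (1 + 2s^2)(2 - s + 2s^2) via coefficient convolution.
Ascending coefficients: a = [1, 0, 2], b = [2, -1, 2]. c[0] = 1×2 = 2; c[1] = 1×-1 + 0×2 = -1; c[2] = 1×2 + 0×-1 + 2×2 = 6; c[3] = 0×2 + 2×-1 = -2; c[4] = 2×2 = 4. Result coefficients: [2, -1, 6, -2, 4] → 2 - s + 6s^2 - 2s^3 + 4s^4

2 - s + 6s^2 - 2s^3 + 4s^4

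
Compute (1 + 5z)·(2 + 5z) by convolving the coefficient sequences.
Ascending coefficients: a = [1, 5], b = [2, 5]. c[0] = 1×2 = 2; c[1] = 1×5 + 5×2 = 15; c[2] = 5×5 = 25. Result coefficients: [2, 15, 25] → 2 + 15z + 25z^2

2 + 15z + 25z^2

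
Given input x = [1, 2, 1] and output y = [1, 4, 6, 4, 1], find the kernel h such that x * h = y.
Output length 5 = len(x) + len(h) - 1 ⇒ len(h) = 3. Solve h forward using h[k] = (y[k] - Σ_{i≥1} x[i]·h[k-i]) / x[0]: h[0] = y[0] / x[0] = 1 / 1 = 1; h[1] = (y[1] - 2×1) / x[0] = (4 - 2×1) / 1 = 2; h[2] = (y[2] - 2×2 - 1×1) / x[0] = (6 - 2×2 - 1×1) / 1 = 1. So h = [1, 2, 1]. Forward-check [1, 2, 1] * [1, 2, 1]: y[0] = 1×1 = 1; y[1] = 1×2 + 2×1 = 4; y[2] = 1×1 + 2×2 + 1×1 = 6; y[3] = 2×1 + 1×2 = 4; y[4] = 1×1 = 1 → [1, 4, 6, 4, 1] ✓

[1, 2, 1]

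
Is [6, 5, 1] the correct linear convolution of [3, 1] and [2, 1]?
Recompute linear convolution of [3, 1] and [2, 1]: y[0] = 3×2 = 6; y[1] = 3×1 + 1×2 = 5; y[2] = 1×1 = 1 → [6, 5, 1]. Given [6, 5, 1] matches, so answer: Yes

Yes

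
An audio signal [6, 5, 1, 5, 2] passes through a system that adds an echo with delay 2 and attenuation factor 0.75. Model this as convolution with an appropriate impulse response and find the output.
Direct-path + delayed-attenuated-path model → impulse response h = [1, 0, 0.75] (1 at lag 0, 0.75 at lag 2). Output y[n] = x[n] + 0.75·x[n - 2] (with x[n] = 0 outside 0..4): y[0] = 6 + 0.75×0 = 6; y[1] = 5 + 0.75×0 = 5; y[2] = 1 + 0.75×6 = 5.5; y[3] = 5 + 0.75×5 = 8.75; y[4] = 2 + 0.75×1 = 2.75; y[5] = 0 + 0.75×5 = 3.75; y[6] = 0 + 0.75×2 = 1.5. So y = [6, 5, 5.5, 8.75, 2.75, 3.75, 1.5]

[6, 5, 5.5, 8.75, 2.75, 3.75, 1.5]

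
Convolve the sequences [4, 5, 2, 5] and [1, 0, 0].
y[0] = 4×1 = 4; y[1] = 4×0 + 5×1 = 5; y[2] = 4×0 + 5×0 + 2×1 = 2; y[3] = 5×0 + 2×0 + 5×1 = 5; y[4] = 2×0 + 5×0 = 0; y[5] = 5×0 = 0

[4, 5, 2, 5, 0, 0]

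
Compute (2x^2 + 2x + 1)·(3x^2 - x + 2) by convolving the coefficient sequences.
Ascending coefficients: a = [1, 2, 2], b = [2, -1, 3]. c[0] = 1×2 = 2; c[1] = 1×-1 + 2×2 = 3; c[2] = 1×3 + 2×-1 + 2×2 = 5; c[3] = 2×3 + 2×-1 = 4; c[4] = 2×3 = 6. Result coefficients: [2, 3, 5, 4, 6] → 6x^4 + 4x^3 + 5x^2 + 3x + 2

6x^4 + 4x^3 + 5x^2 + 3x + 2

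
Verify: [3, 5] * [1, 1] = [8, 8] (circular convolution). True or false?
Recompute circular convolution of [3, 5] and [1, 1]: y[0] = 3×1 + 5×1 = 8; y[1] = 3×1 + 5×1 = 8 → [8, 8]. Given [8, 8] matches, so answer: Yes

Yes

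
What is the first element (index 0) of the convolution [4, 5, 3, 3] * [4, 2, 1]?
Use y[k] = Σ_i a[i]·b[k-i] at k=0. y[0] = 4×4 = 16

16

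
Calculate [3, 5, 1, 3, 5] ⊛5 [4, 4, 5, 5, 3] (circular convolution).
Use y[k] = Σ_j s[j]·t[(k-j) mod 5]. y[0] = 3×4 + 5×3 + 1×5 + 3×5 + 5×4 = 67; y[1] = 3×4 + 5×4 + 1×3 + 3×5 + 5×5 = 75; y[2] = 3×5 + 5×4 + 1×4 + 3×3 + 5×5 = 73; y[3] = 3×5 + 5×5 + 1×4 + 3×4 + 5×3 = 71; y[4] = 3×3 + 5×5 + 1×5 + 3×4 + 5×4 = 71. Result: [67, 75, 73, 71, 71]

[67, 75, 73, 71, 71]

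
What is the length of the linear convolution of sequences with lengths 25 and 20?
Linear/full convolution length: m + n - 1 = 25 + 20 - 1 = 44

44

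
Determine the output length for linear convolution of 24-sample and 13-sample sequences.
Linear/full convolution length: m + n - 1 = 24 + 13 - 1 = 36

36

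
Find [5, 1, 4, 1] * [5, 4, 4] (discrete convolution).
y[0] = 5×5 = 25; y[1] = 5×4 + 1×5 = 25; y[2] = 5×4 + 1×4 + 4×5 = 44; y[3] = 1×4 + 4×4 + 1×5 = 25; y[4] = 4×4 + 1×4 = 20; y[5] = 1×4 = 4

[25, 25, 44, 25, 20, 4]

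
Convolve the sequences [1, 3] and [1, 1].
y[0] = 1×1 = 1; y[1] = 1×1 + 3×1 = 4; y[2] = 3×1 = 3

[1, 4, 3]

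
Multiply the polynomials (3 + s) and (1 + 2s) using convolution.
Ascending coefficients: a = [3, 1], b = [1, 2]. c[0] = 3×1 = 3; c[1] = 3×2 + 1×1 = 7; c[2] = 1×2 = 2. Result coefficients: [3, 7, 2] → 3 + 7s + 2s^2

3 + 7s + 2s^2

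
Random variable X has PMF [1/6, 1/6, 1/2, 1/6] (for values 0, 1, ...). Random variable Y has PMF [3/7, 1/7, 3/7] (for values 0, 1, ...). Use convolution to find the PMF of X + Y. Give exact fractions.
P(X+Y=k) = Σ_i P(X=i)·P(Y=k-i) — a convolution of [1/6, 1/6, 1/2, 1/6] and [3/7, 1/7, 3/7]. P(X+Y=0) = (1/6)×(3/7) = 1/14; P(X+Y=1) = (1/6)×(1/7) + (1/6)×(3/7) = 1/42 + 1/14 = 2/21; P(X+Y=2) = (1/6)×(3/7) + (1/6)×(1/7) + (1/2)×(3/7) = 1/14 + 1/42 + 3/14 = 13/42; P(X+Y=3) = (1/6)×(3/7) + (1/2)×(1/7) + (1/6)×(3/7) = 1/14 + 1/14 + 1/14 = 3/14; P(X+Y=4) = (1/2)×(3/7) + (1/6)×(1/7) = 3/14 + 1/42 = 5/21; P(X+Y=5) = (1/6)×(3/7) = 1/14. PMF: [1/14, 2/21, 13/42, 3/14, 5/21, 1/14] (sums to 1 ✓)

[1/14, 2/21, 13/42, 3/14, 5/21, 1/14]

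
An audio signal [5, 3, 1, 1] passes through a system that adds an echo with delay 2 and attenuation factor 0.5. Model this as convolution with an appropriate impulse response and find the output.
Direct-path + delayed-attenuated-path model → impulse response h = [1, 0, 0.5] (1 at lag 0, 0.5 at lag 2). Output y[n] = x[n] + 0.5·x[n - 2] (with x[n] = 0 outside 0..3): y[0] = 5 + 0.5×0 = 5; y[1] = 3 + 0.5×0 = 3; y[2] = 1 + 0.5×5 = 3.5; y[3] = 1 + 0.5×3 = 2.5; y[4] = 0 + 0.5×1 = 0.5; y[5] = 0 + 0.5×1 = 0.5. So y = [5, 3, 3.5, 2.5, 0.5, 0.5]

[5, 3, 3.5, 2.5, 0.5, 0.5]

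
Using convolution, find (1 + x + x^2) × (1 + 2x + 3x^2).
Ascending coefficients: a = [1, 1, 1], b = [1, 2, 3]. c[0] = 1×1 = 1; c[1] = 1×2 + 1×1 = 3; c[2] = 1×3 + 1×2 + 1×1 = 6; c[3] = 1×3 + 1×2 = 5; c[4] = 1×3 = 3. Result coefficients: [1, 3, 6, 5, 3] → 1 + 3x + 6x^2 + 5x^3 + 3x^4

1 + 3x + 6x^2 + 5x^3 + 3x^4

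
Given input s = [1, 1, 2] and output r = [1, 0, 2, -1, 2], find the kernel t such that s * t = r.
Output length 5 = len(s) + len(t) - 1 ⇒ len(t) = 3. Solve t forward using t[k] = (r[k] - Σ_{i≥1} s[i]·t[k-i]) / s[0]: t[0] = r[0] / s[0] = 1 / 1 = 1; t[1] = (r[1] - 1×1) / s[0] = (0 - 1×1) / 1 = -1; t[2] = (r[2] - 1×-1 - 2×1) / s[0] = (2 - 1×-1 - 2×1) / 1 = 1. So t = [1, -1, 1]. Forward-check [1, 1, 2] * [1, -1, 1]: r[0] = 1×1 = 1; r[1] = 1×-1 + 1×1 = 0; r[2] = 1×1 + 1×-1 + 2×1 = 2; r[3] = 1×1 + 2×-1 = -1; r[4] = 2×1 = 2 → [1, 0, 2, -1, 2] ✓

[1, -1, 1]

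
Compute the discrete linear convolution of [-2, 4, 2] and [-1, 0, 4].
y[0] = -2×-1 = 2; y[1] = -2×0 + 4×-1 = -4; y[2] = -2×4 + 4×0 + 2×-1 = -10; y[3] = 4×4 + 2×0 = 16; y[4] = 2×4 = 8

[2, -4, -10, 16, 8]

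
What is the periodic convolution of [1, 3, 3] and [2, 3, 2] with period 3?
Use y[k] = Σ_j u[j]·v[(k-j) mod 3]. y[0] = 1×2 + 3×2 + 3×3 = 17; y[1] = 1×3 + 3×2 + 3×2 = 15; y[2] = 1×2 + 3×3 + 3×2 = 17. Result: [17, 15, 17]

[17, 15, 17]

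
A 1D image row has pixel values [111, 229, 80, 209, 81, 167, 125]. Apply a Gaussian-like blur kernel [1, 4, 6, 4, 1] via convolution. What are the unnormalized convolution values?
Convolve image row [111, 229, 80, 209, 81, 167, 125] with kernel [1, 4, 6, 4, 1]: y[0] = 111×1 = 111; y[1] = 111×4 + 229×1 = 673; y[2] = 111×6 + 229×4 + 80×1 = 1662; y[3] = 111×4 + 229×6 + 80×4 + 209×1 = 2347; y[4] = 111×1 + 229×4 + 80×6 + 209×4 + 81×1 = 2424; y[5] = 229×1 + 80×4 + 209×6 + 81×4 + 167×1 = 2294; y[6] = 80×1 + 209×4 + 81×6 + 167×4 + 125×1 = 2195; y[7] = 209×1 + 81×4 + 167×6 + 125×4 = 2035; y[8] = 81×1 + 167×4 + 125×6 = 1499; y[9] = 167×1 + 125×4 = 667; y[10] = 125×1 = 125 → [111, 673, 1662, 2347, 2424, 2294, 2195, 2035, 1499, 667, 125]. Normalization factor = sum(kernel) = 16.

[111, 673, 1662, 2347, 2424, 2294, 2195, 2035, 1499, 667, 125]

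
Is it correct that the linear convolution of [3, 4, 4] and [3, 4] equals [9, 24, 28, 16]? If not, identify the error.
Recompute linear convolution of [3, 4, 4] and [3, 4]: y[0] = 3×3 = 9; y[1] = 3×4 + 4×3 = 24; y[2] = 4×4 + 4×3 = 28; y[3] = 4×4 = 16 → [9, 24, 28, 16]. Given [9, 24, 28, 16] matches, so answer: Yes

Yes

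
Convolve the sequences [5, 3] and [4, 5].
y[0] = 5×4 = 20; y[1] = 5×5 + 3×4 = 37; y[2] = 3×5 = 15

[20, 37, 15]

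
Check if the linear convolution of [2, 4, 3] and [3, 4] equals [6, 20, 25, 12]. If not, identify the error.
Recompute linear convolution of [2, 4, 3] and [3, 4]: y[0] = 2×3 = 6; y[1] = 2×4 + 4×3 = 20; y[2] = 4×4 + 3×3 = 25; y[3] = 3×4 = 12 → [6, 20, 25, 12]. Given [6, 20, 25, 12] matches, so answer: Yes

Yes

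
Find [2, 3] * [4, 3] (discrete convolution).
y[0] = 2×4 = 8; y[1] = 2×3 + 3×4 = 18; y[2] = 3×3 = 9

[8, 18, 9]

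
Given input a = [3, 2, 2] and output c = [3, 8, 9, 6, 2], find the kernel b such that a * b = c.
Output length 5 = len(a) + len(b) - 1 ⇒ len(b) = 3. Solve b forward using b[k] = (c[k] - Σ_{i≥1} a[i]·b[k-i]) / a[0]: b[0] = c[0] / a[0] = 3 / 3 = 1; b[1] = (c[1] - 2×1) / a[0] = (8 - 2×1) / 3 = 2; b[2] = (c[2] - 2×2 - 2×1) / a[0] = (9 - 2×2 - 2×1) / 3 = 1. So b = [1, 2, 1]. Forward-check [3, 2, 2] * [1, 2, 1]: c[0] = 3×1 = 3; c[1] = 3×2 + 2×1 = 8; c[2] = 3×1 + 2×2 + 2×1 = 9; c[3] = 2×1 + 2×2 = 6; c[4] = 2×1 = 2 → [3, 8, 9, 6, 2] ✓

[1, 2, 1]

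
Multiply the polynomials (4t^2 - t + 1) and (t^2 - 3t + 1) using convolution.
Ascending coefficients: a = [1, -1, 4], b = [1, -3, 1]. c[0] = 1×1 = 1; c[1] = 1×-3 + -1×1 = -4; c[2] = 1×1 + -1×-3 + 4×1 = 8; c[3] = -1×1 + 4×-3 = -13; c[4] = 4×1 = 4. Result coefficients: [1, -4, 8, -13, 4] → 4t^4 - 13t^3 + 8t^2 - 4t + 1

4t^4 - 13t^3 + 8t^2 - 4t + 1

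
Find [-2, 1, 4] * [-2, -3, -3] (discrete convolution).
y[0] = -2×-2 = 4; y[1] = -2×-3 + 1×-2 = 4; y[2] = -2×-3 + 1×-3 + 4×-2 = -5; y[3] = 1×-3 + 4×-3 = -15; y[4] = 4×-3 = -12

[4, 4, -5, -15, -12]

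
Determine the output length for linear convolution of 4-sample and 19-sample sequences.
Linear/full convolution length: m + n - 1 = 4 + 19 - 1 = 22

22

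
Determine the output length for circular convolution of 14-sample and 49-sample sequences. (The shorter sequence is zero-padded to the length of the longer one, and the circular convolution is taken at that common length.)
Circular convolution (zero-padding the shorter input) has length max(m, n) = max(14, 49) = 49

49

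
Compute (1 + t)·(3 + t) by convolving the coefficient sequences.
Ascending coefficients: a = [1, 1], b = [3, 1]. c[0] = 1×3 = 3; c[1] = 1×1 + 1×3 = 4; c[2] = 1×1 = 1. Result coefficients: [3, 4, 1] → 3 + 4t + t^2

3 + 4t + t^2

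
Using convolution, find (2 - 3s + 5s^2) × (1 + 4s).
Ascending coefficients: a = [2, -3, 5], b = [1, 4]. c[0] = 2×1 = 2; c[1] = 2×4 + -3×1 = 5; c[2] = -3×4 + 5×1 = -7; c[3] = 5×4 = 20. Result coefficients: [2, 5, -7, 20] → 2 + 5s - 7s^2 + 20s^3

2 + 5s - 7s^2 + 20s^3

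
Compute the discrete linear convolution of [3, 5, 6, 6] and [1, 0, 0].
y[0] = 3×1 = 3; y[1] = 3×0 + 5×1 = 5; y[2] = 3×0 + 5×0 + 6×1 = 6; y[3] = 5×0 + 6×0 + 6×1 = 6; y[4] = 6×0 + 6×0 = 0; y[5] = 6×0 = 0

[3, 5, 6, 6, 0, 0]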